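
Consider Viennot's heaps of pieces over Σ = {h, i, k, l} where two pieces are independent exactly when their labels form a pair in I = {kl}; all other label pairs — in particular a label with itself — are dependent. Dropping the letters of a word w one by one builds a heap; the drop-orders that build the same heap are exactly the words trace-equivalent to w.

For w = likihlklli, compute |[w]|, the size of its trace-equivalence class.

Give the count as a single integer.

0(l) covers ∅
1(i) covers 0:l
2(k) covers 1:i
3(i) covers 2:k
4(h) covers 3:i
5(l) covers 4:h
6(k) covers 4:h
7(l) covers 5:l
8(l) covers 7:l
9(i) covers 6:k, 8:l
floor of heap: 0:l
completions by unplaced set U, small U first (add the entries for U minus each lowest piece of U):
  |U|=1: {9}:1
  |U|=2: {6,9}:1  {8,9}:1
  |U|=3: {6,8,9}:2  {7,8,9}:1
  |U|=4: {5,7,8,9}:1  {6,7,8,9}:3
  |U|=5: {5,6,7,8,9}:4
  |U|=6: {4,5,6,7,8,9}:4
  |U|=7: {3,4,5,6,7,8,9}:4
  |U|=8: {2,3,4,5,6,7,8,9}:4
  start at 0(l): 4

4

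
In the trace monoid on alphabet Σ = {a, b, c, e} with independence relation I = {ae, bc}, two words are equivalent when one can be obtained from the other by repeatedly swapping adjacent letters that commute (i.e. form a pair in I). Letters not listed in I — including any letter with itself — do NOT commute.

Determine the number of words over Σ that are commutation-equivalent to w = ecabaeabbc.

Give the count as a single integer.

drop 0:e onto floor
drop 1:c onto {0:e}
drop 2:a onto {1:c}
drop 3:b onto {2:a}
drop 4:a onto {3:b}
drop 5:e onto {3:b}
drop 6:a onto {4:a}
drop 7:b onto {5:e, 6:a}
drop 8:b onto {7:b}
drop 9:c onto {5:e, 6:a}
ground layer = {0:e}
drop-orders for the pieces not yet dropped (sum over which currently-grounded one goes next):
  1 to go: {8} 1  {9} 1
  2 to go: {7,8} 1  {8,9} 2
  3 to go: {7,8,9} 3
  4 to go: {5,7,8,9} 3  {6,7,8,9} 3
  5 to go: {4,6,7,8,9} 3  {5,6,7,8,9} 6
  6 to go: {4,5,6,7,8,9} 9
  7 to go: {3,4,5,6,7,8,9} 9
  8 to go: {2,3,4,5,6,7,8,9} 9
  if 0:e drops first: 9 orders

9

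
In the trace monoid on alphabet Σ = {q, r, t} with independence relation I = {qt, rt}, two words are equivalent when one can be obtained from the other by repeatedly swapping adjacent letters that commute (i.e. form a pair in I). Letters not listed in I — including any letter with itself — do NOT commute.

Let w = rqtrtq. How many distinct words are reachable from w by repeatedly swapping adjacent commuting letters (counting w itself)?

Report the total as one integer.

15

piece 0:r — minimal
piece 1:q rests on {0:r}
piece 2:t — minimal
piece 3:r rests on {1:q}
piece 4:t rests on {2:t}
piece 5:q rests on {3:r}
minimal pieces: {0:r, 2:t}
ways to finish when only these pieces remain (= sum over removing one remaining piece with nothing left below it):
  1 left: {4}→1  {5}→1
  2 left: {2,4}→1  {3,5}→1  {4,5}→2
  3 left: {1,3,5}→1  {2,4,5}→3  {3,4,5}→3
  4 left: {0,1,3,5}→1  {1,3,4,5}→4  {2,3,4,5}→6
  placing 0:r first → 10 extensions
  placing 2:t first → 5 extensions
total linear extensions = 15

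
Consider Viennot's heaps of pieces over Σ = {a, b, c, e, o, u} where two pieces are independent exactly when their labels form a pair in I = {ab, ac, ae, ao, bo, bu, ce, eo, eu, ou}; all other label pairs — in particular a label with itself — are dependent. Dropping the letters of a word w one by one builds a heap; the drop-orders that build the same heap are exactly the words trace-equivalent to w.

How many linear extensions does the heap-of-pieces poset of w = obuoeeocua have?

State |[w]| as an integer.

440

0(o) covers ∅
1(b) covers ∅
2(u) covers ∅
3(o) covers 0:o
4(e) covers 1:b
5(e) covers 4:e
6(o) covers 3:o
7(c) covers 1:b, 2:u, 6:o
8(u) covers 7:c
9(a) covers 8:u
floor of heap: 0:o, 1:b, 2:u
completions by unplaced set U, small U first (add the entries for U minus each lowest piece of U):
  |U|=1: {5}:1  {9}:1
  |U|=2: {4,5}:1  {5,9}:2  {8,9}:1
  |U|=3: {4,5,9}:3  {5,8,9}:3  {7,8,9}:1
  |U|=4: {2,7,8,9}:1  {4,5,8,9}:6  {5,7,8,9}:4  {6,7,8,9}:1
  |U|=5: {2,5,7,8,9}:5  {2,6,7,8,9}:2  {3,6,7,8,9}:1  {4,5,7,8,9}:10  {5,6,7,8,9}:5
  |U|=6: {0,3,6,7,8,9}:1  {1,4,5,7,8,9}:10  {2,3,6,7,8,9}:3  {2,4,5,7,8,9}:15  {2,5,6,7,8,9}:12  {3,5,6,7,8,9}:6  {4,5,6,7,8,9}:15
  |U|=7: {0,2,3,6,7,8,9}:4  {0,3,5,6,7,8,9}:7  {1,2,4,5,7,8,9}:25  {1,4,5,6,7,8,9}:25  {2,3,5,6,7,8,9}:21  {2,4,5,6,7,8,9}:42  {3,4,5,6,7,8,9}:21
  |U|=8: {0,2,3,5,6,7,8,9}:32  {0,3,4,5,6,7,8,9}:28  {1,2,4,5,6,7,8,9}:92  {1,3,4,5,6,7,8,9}:46  {2,3,4,5,6,7,8,9}:84
  start at 0(o): 222
  start at 1(b): 144
  start at 2(u): 74
sum over floor = 440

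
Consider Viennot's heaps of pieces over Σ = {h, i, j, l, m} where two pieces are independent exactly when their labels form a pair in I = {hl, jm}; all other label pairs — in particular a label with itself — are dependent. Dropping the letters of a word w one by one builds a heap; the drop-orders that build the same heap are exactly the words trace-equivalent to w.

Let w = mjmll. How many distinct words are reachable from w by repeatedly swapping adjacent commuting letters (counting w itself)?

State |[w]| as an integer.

3

piece 0:m — minimal
piece 1:j — minimal
piece 2:m rests on {0:m}
piece 3:l rests on {1:j, 2:m}
piece 4:l rests on {3:l}
minimal pieces: {0:m, 1:j}
ways to finish when only these pieces remain (= sum over removing one remaining piece with nothing left below it):
  1 left: {4}→1
  2 left: {3,4}→1
  3 left: {1,3,4}→1  {2,3,4}→1
  placing 0:m first → 2 extensions
  placing 1:j first → 1 extensions
total linear extensions = 3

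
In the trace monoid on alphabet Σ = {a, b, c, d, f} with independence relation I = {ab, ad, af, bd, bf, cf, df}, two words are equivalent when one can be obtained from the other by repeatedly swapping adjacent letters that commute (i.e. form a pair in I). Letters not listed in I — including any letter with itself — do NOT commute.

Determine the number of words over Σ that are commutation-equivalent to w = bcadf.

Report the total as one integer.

piece 0:b — minimal
piece 1:c rests on {0:b}
piece 2:a rests on {1:c}
piece 3:d rests on {1:c}
piece 4:f — minimal
minimal pieces: {0:b, 4:f}
ways to finish when only these pieces remain (= sum over removing one remaining piece with nothing left below it):
  1 left: {2}→1  {3}→1  {4}→1
  2 left: {2,3}→2  {2,4}→2  {3,4}→2
  3 left: {1,2,3}→2  {2,3,4}→6
  placing 0:b first → 8 extensions
  placing 4:f first → 2 extensions
total linear extensions = 10

10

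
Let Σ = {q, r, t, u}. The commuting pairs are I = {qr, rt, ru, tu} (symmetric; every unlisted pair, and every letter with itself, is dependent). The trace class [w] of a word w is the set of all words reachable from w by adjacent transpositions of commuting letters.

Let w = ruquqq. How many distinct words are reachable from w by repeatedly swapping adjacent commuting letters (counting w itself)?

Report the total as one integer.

6

piece 0:r — minimal
piece 1:u — minimal
piece 2:q rests on {1:u}
piece 3:u rests on {2:q}
piece 4:q rests on {3:u}
piece 5:q rests on {4:q}
minimal pieces: {0:r, 1:u}
ways to finish when only these pieces remain (= sum over removing one remaining piece with nothing left below it):
  1 left: {0}→1  {5}→1
  2 left: {0,5}→2  {4,5}→1
  3 left: {0,4,5}→3  {3,4,5}→1
  4 left: {0,3,4,5}→4  {2,3,4,5}→1
  placing 0:r first → 1 extensions
  placing 1:u first → 5 extensions
total linear extensions = 6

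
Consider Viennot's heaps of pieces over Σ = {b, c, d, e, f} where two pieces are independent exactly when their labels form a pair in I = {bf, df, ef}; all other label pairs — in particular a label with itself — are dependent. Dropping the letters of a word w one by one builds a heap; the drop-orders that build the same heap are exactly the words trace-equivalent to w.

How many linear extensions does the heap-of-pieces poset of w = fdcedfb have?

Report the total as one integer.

piece 0:f — minimal
piece 1:d — minimal
piece 2:c rests on {0:f, 1:d}
piece 3:e rests on {2:c}
piece 4:d rests on {3:e}
piece 5:f rests on {2:c}
piece 6:b rests on {4:d}
minimal pieces: {0:f, 1:d}
ways to finish when only these pieces remain (= sum over removing one remaining piece with nothing left below it):
  1 left: {5}→1  {6}→1
  2 left: {4,6}→1  {5,6}→2
  3 left: {3,4,6}→1  {4,5,6}→3
  4 left: {3,4,5,6}→4
  5 left: {2,3,4,5,6}→4
  placing 0:f first → 4 extensions
  placing 1:d first → 4 extensions
total linear extensions = 8

8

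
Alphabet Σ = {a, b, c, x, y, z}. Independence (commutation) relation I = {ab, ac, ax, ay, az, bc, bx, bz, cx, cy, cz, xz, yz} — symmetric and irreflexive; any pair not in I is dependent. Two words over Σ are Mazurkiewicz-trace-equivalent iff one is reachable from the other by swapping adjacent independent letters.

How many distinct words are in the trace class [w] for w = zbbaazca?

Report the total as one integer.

1680

drop 0:z onto floor
drop 1:b onto floor
drop 2:b onto {1:b}
drop 3:a onto floor
drop 4:a onto {3:a}
drop 5:z onto {0:z}
drop 6:c onto floor
drop 7:a onto {4:a}
ground layer = {0:z, 1:b, 3:a, 6:c}
drop-orders for the pieces not yet dropped (sum over which currently-grounded one goes next):
  1 to go: {2} 1  {5} 1  {6} 1  {7} 1
  2 to go: {0,5} 1  {1,2} 1  {2,5} 2  {2,6} 2  {2,7} 2  {4,7} 1  {5,6} 2  {5,7} 2  {6,7} 2
  3 to go: {0,2,5} 3  {0,5,6} 3  {0,5,7} 3  {1,2,5} 3  {1,2,6} 3  {1,2,7} 3  {2,4,7} 3  {2,5,6} 6  {2,5,7} 6  {2,6,7} 6  {3,4,7} 1  {4,5,7} 3  {4,6,7} 3  {5,6,7} 6
  4 to go: {0,1,2,5} 6  {0,2,5,6} 12  {0,2,5,7} 12  {0,4,5,7} 6  {0,5,6,7} 12  {1,2,4,7} 6  {1,2,5,6} 12  {1,2,5,7} 12  {1,2,6,7} 12  {2,3,4,7} 4  {2,4,5,7} 12  {2,4,6,7} 12  {2,5,6,7} 24  {3,4,5,7} 4  {3,4,6,7} 4  {4,5,6,7} 12
  5 to go: {0,1,2,5,6} 30  {0,1,2,5,7} 30  {0,2,4,5,7} 30  {0,2,5,6,7} 60  {0,3,4,5,7} 10  {0,4,5,6,7} 30  {1,2,3,4,7} 10  {1,2,4,5,7} 30  {1,2,4,6,7} 30  {1,2,5,6,7} 60  {2,3,4,5,7} 20  {2,3,4,6,7} 20  {2,4,5,6,7} 60  {3,4,5,6,7} 20
  6 to go: {0,1,2,4,5,7} 90  {0,1,2,5,6,7} 180  {0,2,3,4,5,7} 60  {0,2,4,5,6,7} 180  {0,3,4,5,6,7} 60  {1,2,3,4,5,7} 60  {1,2,3,4,6,7} 60  {1,2,4,5,6,7} 180  {2,3,4,5,6,7} 120
  if 0:z drops first: 420 orders
  if 1:b drops first: 420 orders
  if 3:a drops first: 630 orders
  if 6:c drops first: 210 orders
heap linearizations: 1680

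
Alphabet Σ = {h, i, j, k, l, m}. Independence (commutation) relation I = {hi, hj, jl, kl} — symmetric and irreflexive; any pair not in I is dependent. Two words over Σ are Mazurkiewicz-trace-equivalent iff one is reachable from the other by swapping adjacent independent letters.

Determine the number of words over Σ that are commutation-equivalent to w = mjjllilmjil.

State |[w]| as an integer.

6

0(m) covers ∅
1(j) covers 0:m
2(j) covers 1:j
3(l) covers 0:m
4(l) covers 3:l
5(i) covers 2:j, 4:l
6(l) covers 5:i
7(m) covers 6:l
8(j) covers 7:m
9(i) covers 8:j
10(l) covers 9:i
floor of heap: 0:m
completions by unplaced set U, small U first (add the entries for U minus each lowest piece of U):
  |U|=1: {10}:1
  |U|=2: {9,10}:1
  |U|=3: {8,9,10}:1
  |U|=4: {7,8,9,10}:1
  |U|=5: {6,7,8,9,10}:1
  |U|=6: {5,6,7,8,9,10}:1
  |U|=7: {2,5,6,7,8,9,10}:1  {4,5,6,7,8,9,10}:1
  |U|=8: {1,2,5,6,7,8,9,10}:1  {2,4,5,6,7,8,9,10}:2  {3,4,5,6,7,8,9,10}:1
  |U|=9: {1,2,4,5,6,7,8,9,10}:3  {2,3,4,5,6,7,8,9,10}:3
  start at 0(m): 6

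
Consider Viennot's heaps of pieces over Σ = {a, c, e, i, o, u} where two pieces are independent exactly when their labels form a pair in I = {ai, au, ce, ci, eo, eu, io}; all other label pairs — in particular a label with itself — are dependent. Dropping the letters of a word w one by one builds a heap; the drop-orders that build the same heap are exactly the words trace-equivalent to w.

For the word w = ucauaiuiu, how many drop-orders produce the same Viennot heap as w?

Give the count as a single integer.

piece 0:u — minimal
piece 1:c rests on {0:u}
piece 2:a rests on {1:c}
piece 3:u rests on {1:c}
piece 4:a rests on {2:a}
piece 5:i rests on {3:u}
piece 6:u rests on {5:i}
piece 7:i rests on {6:u}
piece 8:u rests on {7:i}
minimal pieces: {0:u}
ways to finish when only these pieces remain (= sum over removing one remaining piece with nothing left below it):
  1 left: {4}→1  {8}→1
  2 left: {2,4}→1  {4,8}→2  {7,8}→1
  3 left: {2,4,8}→3  {4,7,8}→3  {6,7,8}→1
  4 left: {2,4,7,8}→6  {4,6,7,8}→4  {5,6,7,8}→1
  5 left: {2,4,6,7,8}→10  {3,5,6,7,8}→1  {4,5,6,7,8}→5
  6 left: {2,4,5,6,7,8}→15  {3,4,5,6,7,8}→6
  7 left: {2,3,4,5,6,7,8}→21
  placing 0:u first → 21 extensions

21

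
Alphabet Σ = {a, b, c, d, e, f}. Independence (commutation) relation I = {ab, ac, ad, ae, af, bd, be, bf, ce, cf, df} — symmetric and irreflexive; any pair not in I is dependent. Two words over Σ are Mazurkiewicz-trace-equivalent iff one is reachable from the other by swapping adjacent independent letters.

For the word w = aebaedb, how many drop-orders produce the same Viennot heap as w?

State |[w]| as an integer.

210

0(a) covers ∅
1(e) covers ∅
2(b) covers ∅
3(a) covers 0:a
4(e) covers 1:e
5(d) covers 4:e
6(b) covers 2:b
floor of heap: 0:a, 1:e, 2:b
completions by unplaced set U, small U first (add the entries for U minus each lowest piece of U):
  |U|=1: {3}:1  {5}:1  {6}:1
  |U|=2: {0,3}:1  {2,6}:1  {3,5}:2  {3,6}:2  {4,5}:1  {5,6}:2
  |U|=3: {0,3,5}:3  {0,3,6}:3  {1,4,5}:1  {2,3,6}:3  {2,5,6}:3  {3,4,5}:3  {3,5,6}:6  {4,5,6}:3
  |U|=4: {0,2,3,6}:6  {0,3,4,5}:6  {0,3,5,6}:12  {1,3,4,5}:4  {1,4,5,6}:4  {2,3,5,6}:12  {2,4,5,6}:6  {3,4,5,6}:12
  |U|=5: {0,1,3,4,5}:10  {0,2,3,5,6}:30  {0,3,4,5,6}:30  {1,2,4,5,6}:10  {1,3,4,5,6}:20  {2,3,4,5,6}:30
  start at 0(a): 60
  start at 1(e): 90
  start at 2(b): 60
sum over floor = 210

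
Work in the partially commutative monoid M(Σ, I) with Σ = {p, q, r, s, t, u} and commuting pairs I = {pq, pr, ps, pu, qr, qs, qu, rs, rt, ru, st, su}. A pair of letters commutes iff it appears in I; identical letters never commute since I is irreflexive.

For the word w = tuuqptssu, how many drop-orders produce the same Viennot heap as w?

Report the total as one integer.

piece 0:t — minimal
piece 1:u rests on {0:t}
piece 2:u rests on {1:u}
piece 3:q rests on {0:t}
piece 4:p rests on {0:t}
piece 5:t rests on {2:u, 3:q, 4:p}
piece 6:s — minimal
piece 7:s rests on {6:s}
piece 8:u rests on {5:t}
minimal pieces: {0:t, 6:s}
ways to finish when only these pieces remain (= sum over removing one remaining piece with nothing left below it):
  1 left: {7}→1  {8}→1
  2 left: {5,8}→1  {6,7}→1  {7,8}→2
  3 left: {2,5,8}→1  {3,5,8}→1  {4,5,8}→1  {5,7,8}→3  {6,7,8}→3
  4 left: {1,2,5,8}→1  {2,3,5,8}→2  {2,4,5,8}→2  {2,5,7,8}→4  {3,4,5,8}→2  {3,5,7,8}→4  {4,5,7,8}→4  {5,6,7,8}→6
  5 left: {1,2,3,5,8}→3  {1,2,4,5,8}→3  {1,2,5,7,8}→5  {2,3,4,5,8}→6  {2,3,5,7,8}→10  {2,4,5,7,8}→10  {2,5,6,7,8}→10  {3,4,5,7,8}→10  {3,5,6,7,8}→10  {4,5,6,7,8}→10
  6 left: {1,2,3,4,5,8}→12  {1,2,3,5,7,8}→18  {1,2,4,5,7,8}→18  {1,2,5,6,7,8}→15  {2,3,4,5,7,8}→36  {2,3,5,6,7,8}→30  {2,4,5,6,7,8}→30  {3,4,5,6,7,8}→30
  7 left: {0,1,2,3,4,5,8}→12  {1,2,3,4,5,7,8}→84  {1,2,3,5,6,7,8}→63  {1,2,4,5,6,7,8}→63  {2,3,4,5,6,7,8}→126
  placing 0:t first → 336 extensions
  placing 6:s first → 96 extensions
total linear extensions = 432

432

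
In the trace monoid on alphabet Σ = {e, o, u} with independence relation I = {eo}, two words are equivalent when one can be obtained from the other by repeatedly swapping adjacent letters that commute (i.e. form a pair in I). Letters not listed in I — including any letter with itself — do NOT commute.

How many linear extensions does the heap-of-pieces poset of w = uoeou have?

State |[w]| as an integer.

piece 0:u — minimal
piece 1:o rests on {0:u}
piece 2:e rests on {0:u}
piece 3:o rests on {1:o}
piece 4:u rests on {2:e, 3:o}
minimal pieces: {0:u}
ways to finish when only these pieces remain (= sum over removing one remaining piece with nothing left below it):
  1 left: {4}→1
  2 left: {2,4}→1  {3,4}→1
  3 left: {1,3,4}→1  {2,3,4}→2
  placing 0:u first → 3 extensions

3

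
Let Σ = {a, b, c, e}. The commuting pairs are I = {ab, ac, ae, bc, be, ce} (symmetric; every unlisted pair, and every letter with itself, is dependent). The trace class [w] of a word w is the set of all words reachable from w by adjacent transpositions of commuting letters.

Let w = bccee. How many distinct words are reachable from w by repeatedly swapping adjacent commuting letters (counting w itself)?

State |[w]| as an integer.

drop 0:b onto floor
drop 1:c onto floor
drop 2:c onto {1:c}
drop 3:e onto floor
drop 4:e onto {3:e}
ground layer = {0:b, 1:c, 3:e}
drop-orders for the pieces not yet dropped (sum over which currently-grounded one goes next):
  1 to go: {0} 1  {2} 1  {4} 1
  2 to go: {0,2} 2  {0,4} 2  {1,2} 1  {2,4} 2  {3,4} 1
  3 to go: {0,1,2} 3  {0,2,4} 6  {0,3,4} 3  {1,2,4} 3  {2,3,4} 3
  if 0:b drops first: 6 orders
  if 1:c drops first: 12 orders
  if 3:e drops first: 12 orders
heap linearizations: 30

30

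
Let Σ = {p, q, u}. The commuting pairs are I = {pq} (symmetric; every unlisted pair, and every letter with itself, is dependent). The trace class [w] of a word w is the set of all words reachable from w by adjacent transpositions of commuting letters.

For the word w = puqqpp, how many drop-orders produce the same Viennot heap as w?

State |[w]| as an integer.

piece 0:p — minimal
piece 1:u rests on {0:p}
piece 2:q rests on {1:u}
piece 3:q rests on {2:q}
piece 4:p rests on {1:u}
piece 5:p rests on {4:p}
minimal pieces: {0:p}
ways to finish when only these pieces remain (= sum over removing one remaining piece with nothing left below it):
  1 left: {3}→1  {5}→1
  2 left: {2,3}→1  {3,5}→2  {4,5}→1
  3 left: {2,3,5}→3  {3,4,5}→3
  4 left: {2,3,4,5}→6
  placing 0:p first → 6 extensions

6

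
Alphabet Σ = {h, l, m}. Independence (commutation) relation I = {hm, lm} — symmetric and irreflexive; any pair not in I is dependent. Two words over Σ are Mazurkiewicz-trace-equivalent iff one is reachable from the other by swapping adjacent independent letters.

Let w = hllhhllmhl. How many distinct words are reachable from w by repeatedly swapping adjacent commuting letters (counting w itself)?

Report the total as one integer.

10

#0=h has no predecessor
#1=l depends on [0:h]
#2=l depends on [1:l]
#3=h depends on [2:l]
#4=h depends on [3:h]
#5=l depends on [4:h]
#6=l depends on [5:l]
#7=m has no predecessor
#8=h depends on [6:l]
#9=l depends on [8:h]
sources: [0:h, 7:m]
N(rest) = Σ N(rest − s) over sources s of rest; N(one piece) = 1:
  size 1 → [7]=1  [9]=1
  size 2 → [7,9]=2  [8,9]=1
  size 3 → [6,8,9]=1  [7,8,9]=3
  size 4 → [5,6,8,9]=1  [6,7,8,9]=4
  size 5 → [4,5,6,8,9]=1  [5,6,7,8,9]=5
  size 6 → [3,4,5,6,8,9]=1  [4,5,6,7,8,9]=6
  size 7 → [2,3,4,5,6,8,9]=1  [3,4,5,6,7,8,9]=7
  size 8 → [1,2,3,4,5,6,8,9]=1  [2,3,4,5,6,7,8,9]=8
  first=0(h) contributes 9
  first=7(m) contributes 1
|[w]| = 10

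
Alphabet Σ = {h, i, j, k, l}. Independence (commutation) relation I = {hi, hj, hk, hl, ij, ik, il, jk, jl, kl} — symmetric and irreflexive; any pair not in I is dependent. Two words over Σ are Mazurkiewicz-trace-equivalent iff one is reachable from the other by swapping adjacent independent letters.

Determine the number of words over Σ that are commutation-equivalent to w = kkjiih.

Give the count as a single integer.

180

#0=k has no predecessor
#1=k depends on [0:k]
#2=j has no predecessor
#3=i has no predecessor
#4=i depends on [3:i]
#5=h has no predecessor
sources: [0:k, 2:j, 3:i, 5:h]
N(rest) = Σ N(rest − s) over sources s of rest; N(one piece) = 1:
  size 1 → [1]=1  [2]=1  [4]=1  [5]=1
  size 2 → [0,1]=1  [1,2]=2  [1,4]=2  [1,5]=2  [2,4]=2  [2,5]=2  [3,4]=1  [4,5]=2
  size 3 → [0,1,2]=3  [0,1,4]=3  [0,1,5]=3  [1,2,4]=6  [1,2,5]=6  [1,3,4]=3  [1,4,5]=6  [2,3,4]=3  [2,4,5]=6  [3,4,5]=3
  size 4 → [0,1,2,4]=12  [0,1,2,5]=12  [0,1,3,4]=6  [0,1,4,5]=12  [1,2,3,4]=12  [1,2,4,5]=24  [1,3,4,5]=12  [2,3,4,5]=12
  first=0(k) contributes 60
  first=2(j) contributes 30
  first=3(i) contributes 60
  first=5(h) contributes 30
|[w]| = 180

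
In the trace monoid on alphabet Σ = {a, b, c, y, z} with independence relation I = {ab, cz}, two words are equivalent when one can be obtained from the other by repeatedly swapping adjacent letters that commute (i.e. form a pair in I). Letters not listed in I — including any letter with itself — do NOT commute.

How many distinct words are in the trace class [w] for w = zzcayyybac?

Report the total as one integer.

drop 0:z onto floor
drop 1:z onto {0:z}
drop 2:c onto floor
drop 3:a onto {1:z, 2:c}
drop 4:y onto {3:a}
drop 5:y onto {4:y}
drop 6:y onto {5:y}
drop 7:b onto {6:y}
drop 8:a onto {6:y}
drop 9:c onto {7:b, 8:a}
ground layer = {0:z, 2:c}
drop-orders for the pieces not yet dropped (sum over which currently-grounded one goes next):
  1 to go: {9} 1
  2 to go: {7,9} 1  {8,9} 1
  3 to go: {7,8,9} 2
  4 to go: {6,7,8,9} 2
  5 to go: {5,6,7,8,9} 2
  6 to go: {4,5,6,7,8,9} 2
  7 to go: {3,4,5,6,7,8,9} 2
  8 to go: {1,3,4,5,6,7,8,9} 2  {2,3,4,5,6,7,8,9} 2
  if 0:z drops first: 4 orders
  if 2:c drops first: 2 orders
heap linearizations: 6

6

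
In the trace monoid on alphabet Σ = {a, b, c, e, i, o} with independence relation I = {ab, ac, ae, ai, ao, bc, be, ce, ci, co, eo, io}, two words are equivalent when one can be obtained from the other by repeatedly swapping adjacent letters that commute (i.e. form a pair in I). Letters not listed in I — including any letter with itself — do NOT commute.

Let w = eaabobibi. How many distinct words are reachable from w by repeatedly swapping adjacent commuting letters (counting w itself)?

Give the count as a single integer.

#0=e has no predecessor
#1=a has no predecessor
#2=a depends on [1:a]
#3=b has no predecessor
#4=o depends on [3:b]
#5=b depends on [4:o]
#6=i depends on [0:e, 5:b]
#7=b depends on [6:i]
#8=i depends on [7:b]
sources: [0:e, 1:a, 3:b]
N(rest) = Σ N(rest − s) over sources s of rest; N(one piece) = 1:
  size 1 → [2]=1  [8]=1
  size 2 → [1,2]=1  [2,8]=2  [7,8]=1
  size 3 → [1,2,8]=3  [2,7,8]=3  [6,7,8]=1
  size 4 → [0,6,7,8]=1  [1,2,7,8]=6  [2,6,7,8]=4  [5,6,7,8]=1
  size 5 → [0,2,6,7,8]=5  [0,5,6,7,8]=2  [1,2,6,7,8]=10  [2,5,6,7,8]=5  [4,5,6,7,8]=1
  size 6 → [0,1,2,6,7,8]=15  [0,2,5,6,7,8]=12  [0,4,5,6,7,8]=3  [1,2,5,6,7,8]=15  [2,4,5,6,7,8]=6  [3,4,5,6,7,8]=1
  size 7 → [0,1,2,5,6,7,8]=42  [0,2,4,5,6,7,8]=21  [0,3,4,5,6,7,8]=4  [1,2,4,5,6,7,8]=21  [2,3,4,5,6,7,8]=7
  first=0(e) contributes 28
  first=1(a) contributes 32
  first=3(b) contributes 84
|[w]| = 144

144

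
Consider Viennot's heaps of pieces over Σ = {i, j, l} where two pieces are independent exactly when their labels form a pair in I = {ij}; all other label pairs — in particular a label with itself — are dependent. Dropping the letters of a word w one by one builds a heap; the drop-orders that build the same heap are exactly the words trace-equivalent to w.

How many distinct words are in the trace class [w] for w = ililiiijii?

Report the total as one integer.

0(i) covers ∅
1(l) covers 0:i
2(i) covers 1:l
3(l) covers 2:i
4(i) covers 3:l
5(i) covers 4:i
6(i) covers 5:i
7(j) covers 3:l
8(i) covers 6:i
9(i) covers 8:i
floor of heap: 0:i
completions by unplaced set U, small U first (add the entries for U minus each lowest piece of U):
  |U|=1: {7}:1  {9}:1
  |U|=2: {7,9}:2  {8,9}:1
  |U|=3: {6,8,9}:1  {7,8,9}:3
  |U|=4: {5,6,8,9}:1  {6,7,8,9}:4
  |U|=5: {4,5,6,8,9}:1  {5,6,7,8,9}:5
  |U|=6: {4,5,6,7,8,9}:6
  |U|=7: {3,4,5,6,7,8,9}:6
  |U|=8: {2,3,4,5,6,7,8,9}:6
  start at 0(i): 6

6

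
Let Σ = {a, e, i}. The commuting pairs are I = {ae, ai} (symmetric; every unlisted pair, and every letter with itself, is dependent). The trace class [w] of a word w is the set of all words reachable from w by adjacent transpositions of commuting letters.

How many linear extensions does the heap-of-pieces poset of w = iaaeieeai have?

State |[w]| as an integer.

84

#0=i has no predecessor
#1=a has no predecessor
#2=a depends on [1:a]
#3=e depends on [0:i]
#4=i depends on [3:e]
#5=e depends on [4:i]
#6=e depends on [5:e]
#7=a depends on [2:a]
#8=i depends on [6:e]
sources: [0:i, 1:a]
N(rest) = Σ N(rest − s) over sources s of rest; N(one piece) = 1:
  size 1 → [7]=1  [8]=1
  size 2 → [2,7]=1  [6,8]=1  [7,8]=2
  size 3 → [1,2,7]=1  [2,7,8]=3  [5,6,8]=1  [6,7,8]=3
  size 4 → [1,2,7,8]=4  [2,6,7,8]=6  [4,5,6,8]=1  [5,6,7,8]=4
  size 5 → [1,2,6,7,8]=10  [2,5,6,7,8]=10  [3,4,5,6,8]=1  [4,5,6,7,8]=5
  size 6 → [0,3,4,5,6,8]=1  [1,2,5,6,7,8]=20  [2,4,5,6,7,8]=15  [3,4,5,6,7,8]=6
  size 7 → [0,3,4,5,6,7,8]=7  [1,2,4,5,6,7,8]=35  [2,3,4,5,6,7,8]=21
  first=0(i) contributes 56
  first=1(a) contributes 28
|[w]| = 84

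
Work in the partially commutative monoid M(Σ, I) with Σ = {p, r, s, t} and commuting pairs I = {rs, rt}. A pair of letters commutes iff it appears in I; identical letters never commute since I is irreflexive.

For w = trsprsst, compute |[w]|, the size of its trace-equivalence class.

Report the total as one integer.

12

drop 0:t onto floor
drop 1:r onto floor
drop 2:s onto {0:t}
drop 3:p onto {1:r, 2:s}
drop 4:r onto {3:p}
drop 5:s onto {3:p}
drop 6:s onto {5:s}
drop 7:t onto {6:s}
ground layer = {0:t, 1:r}
drop-orders for the pieces not yet dropped (sum over which currently-grounded one goes next):
  1 to go: {4} 1  {7} 1
  2 to go: {4,7} 2  {6,7} 1
  3 to go: {4,6,7} 3  {5,6,7} 1
  4 to go: {4,5,6,7} 4
  5 to go: {3,4,5,6,7} 4
  6 to go: {1,3,4,5,6,7} 4  {2,3,4,5,6,7} 4
  if 0:t drops first: 8 orders
  if 1:r drops first: 4 orders
heap linearizations: 12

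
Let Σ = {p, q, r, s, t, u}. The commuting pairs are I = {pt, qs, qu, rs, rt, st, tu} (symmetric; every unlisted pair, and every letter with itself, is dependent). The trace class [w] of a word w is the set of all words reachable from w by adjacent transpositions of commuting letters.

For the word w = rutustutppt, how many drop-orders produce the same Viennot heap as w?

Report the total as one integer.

330

#0=r has no predecessor
#1=u depends on [0:r]
#2=t has no predecessor
#3=u depends on [1:u]
#4=s depends on [3:u]
#5=t depends on [2:t]
#6=u depends on [4:s]
#7=t depends on [5:t]
#8=p depends on [6:u]
#9=p depends on [8:p]
#10=t depends on [7:t]
sources: [0:r, 2:t]
N(rest) = Σ N(rest − s) over sources s of rest; N(one piece) = 1:
  size 1 → [9]=1  [10]=1
  size 2 → [7,10]=1  [8,9]=1  [9,10]=2
  size 3 → [5,7,10]=1  [6,8,9]=1  [7,9,10]=3  [8,9,10]=3
  size 4 → [2,5,7,10]=1  [4,6,8,9]=1  [5,7,9,10]=4  [6,8,9,10]=4  [7,8,9,10]=6
  size 5 → [2,5,7,9,10]=5  [3,4,6,8,9]=1  [4,6,8,9,10]=5  [5,7,8,9,10]=10  [6,7,8,9,10]=10
  size 6 → [1,3,4,6,8,9]=1  [2,5,7,8,9,10]=15  [3,4,6,8,9,10]=6  [4,6,7,8,9,10]=15  [5,6,7,8,9,10]=20
  size 7 → [0,1,3,4,6,8,9]=1  [1,3,4,6,8,9,10]=7  [2,5,6,7,8,9,10]=35  [3,4,6,7,8,9,10]=21  [4,5,6,7,8,9,10]=35
  size 8 → [0,1,3,4,6,8,9,10]=8  [1,3,4,6,7,8,9,10]=28  [2,4,5,6,7,8,9,10]=70  [3,4,5,6,7,8,9,10]=56
  size 9 → [0,1,3,4,6,7,8,9,10]=36  [1,3,4,5,6,7,8,9,10]=84  [2,3,4,5,6,7,8,9,10]=126
  first=0(r) contributes 210
  first=2(t) contributes 120
|[w]| = 330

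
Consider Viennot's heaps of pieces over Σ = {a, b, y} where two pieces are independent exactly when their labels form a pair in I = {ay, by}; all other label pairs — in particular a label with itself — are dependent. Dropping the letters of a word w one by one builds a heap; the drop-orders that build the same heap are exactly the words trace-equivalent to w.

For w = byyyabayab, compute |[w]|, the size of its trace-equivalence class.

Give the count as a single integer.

0(b) covers ∅
1(y) covers ∅
2(y) covers 1:y
3(y) covers 2:y
4(a) covers 0:b
5(b) covers 4:a
6(a) covers 5:b
7(y) covers 3:y
8(a) covers 6:a
9(b) covers 8:a
floor of heap: 0:b, 1:y
completions by unplaced set U, small U first (add the entries for U minus each lowest piece of U):
  |U|=1: {7}:1  {9}:1
  |U|=2: {3,7}:1  {7,9}:2  {8,9}:1
  |U|=3: {2,3,7}:1  {3,7,9}:3  {6,8,9}:1  {7,8,9}:3
  |U|=4: {1,2,3,7}:1  {2,3,7,9}:4  {3,7,8,9}:6  {5,6,8,9}:1  {6,7,8,9}:4
  |U|=5: {1,2,3,7,9}:5  {2,3,7,8,9}:10  {3,6,7,8,9}:10  {4,5,6,8,9}:1  {5,6,7,8,9}:5
  |U|=6: {0,4,5,6,8,9}:1  {1,2,3,7,8,9}:15  {2,3,6,7,8,9}:20  {3,5,6,7,8,9}:15  {4,5,6,7,8,9}:6
  |U|=7: {0,4,5,6,7,8,9}:7  {1,2,3,6,7,8,9}:35  {2,3,5,6,7,8,9}:35  {3,4,5,6,7,8,9}:21
  |U|=8: {0,3,4,5,6,7,8,9}:28  {1,2,3,5,6,7,8,9}:70  {2,3,4,5,6,7,8,9}:56
  start at 0(b): 126
  start at 1(y): 84
sum over floor = 210

210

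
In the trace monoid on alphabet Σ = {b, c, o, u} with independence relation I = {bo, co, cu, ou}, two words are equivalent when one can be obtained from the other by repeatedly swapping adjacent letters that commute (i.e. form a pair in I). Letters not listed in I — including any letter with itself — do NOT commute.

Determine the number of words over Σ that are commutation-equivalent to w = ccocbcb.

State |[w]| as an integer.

7

piece 0:c — minimal
piece 1:c rests on {0:c}
piece 2:o — minimal
piece 3:c rests on {1:c}
piece 4:b rests on {3:c}
piece 5:c rests on {4:b}
piece 6:b rests on {5:c}
minimal pieces: {0:c, 2:o}
ways to finish when only these pieces remain (= sum over removing one remaining piece with nothing left below it):
  1 left: {2}→1  {6}→1
  2 left: {2,6}→2  {5,6}→1
  3 left: {2,5,6}→3  {4,5,6}→1
  4 left: {2,4,5,6}→4  {3,4,5,6}→1
  5 left: {1,3,4,5,6}→1  {2,3,4,5,6}→5
  placing 0:c first → 6 extensions
  placing 2:o first → 1 extensions
total linear extensions = 7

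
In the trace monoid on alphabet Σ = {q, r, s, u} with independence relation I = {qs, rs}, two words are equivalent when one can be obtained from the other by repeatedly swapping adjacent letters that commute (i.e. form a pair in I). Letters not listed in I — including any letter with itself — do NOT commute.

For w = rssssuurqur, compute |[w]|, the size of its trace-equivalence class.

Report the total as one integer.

0(r) covers ∅
1(s) covers ∅
2(s) covers 1:s
3(s) covers 2:s
4(s) covers 3:s
5(u) covers 0:r, 4:s
6(u) covers 5:u
7(r) covers 6:u
8(q) covers 7:r
9(u) covers 8:q
10(r) covers 9:u
floor of heap: 0:r, 1:s
completions by unplaced set U, small U first (add the entries for U minus each lowest piece of U):
  |U|=1: {10}:1
  |U|=2: {9,10}:1
  |U|=3: {8,9,10}:1
  |U|=4: {7,8,9,10}:1
  |U|=5: {6,7,8,9,10}:1
  |U|=6: {5,6,7,8,9,10}:1
  |U|=7: {0,5,6,7,8,9,10}:1  {4,5,6,7,8,9,10}:1
  |U|=8: {0,4,5,6,7,8,9,10}:2  {3,4,5,6,7,8,9,10}:1
  |U|=9: {0,3,4,5,6,7,8,9,10}:3  {2,3,4,5,6,7,8,9,10}:1
  start at 0(r): 1
  start at 1(s): 4
sum over floor = 5

5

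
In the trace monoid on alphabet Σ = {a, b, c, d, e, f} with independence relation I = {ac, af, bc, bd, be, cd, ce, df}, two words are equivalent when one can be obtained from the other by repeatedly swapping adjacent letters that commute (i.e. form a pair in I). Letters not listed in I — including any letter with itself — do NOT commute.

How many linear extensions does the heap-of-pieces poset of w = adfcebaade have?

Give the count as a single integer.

drop 0:a onto floor
drop 1:d onto {0:a}
drop 2:f onto floor
drop 3:c onto {2:f}
drop 4:e onto {1:d, 2:f}
drop 5:b onto {0:a, 2:f}
drop 6:a onto {4:e, 5:b}
drop 7:a onto {6:a}
drop 8:d onto {7:a}
drop 9:e onto {8:d}
ground layer = {0:a, 2:f}
drop-orders for the pieces not yet dropped (sum over which currently-grounded one goes next):
  1 to go: {3} 1  {9} 1
  2 to go: {3,9} 2  {8,9} 1
  3 to go: {3,8,9} 3  {7,8,9} 1
  4 to go: {3,7,8,9} 4  {6,7,8,9} 1
  5 to go: {3,6,7,8,9} 5  {4,6,7,8,9} 1  {5,6,7,8,9} 1
  6 to go: {1,4,6,7,8,9} 1  {3,4,6,7,8,9} 6  {3,5,6,7,8,9} 6  {4,5,6,7,8,9} 2
  7 to go: {1,3,4,6,7,8,9} 7  {1,4,5,6,7,8,9} 3  {3,4,5,6,7,8,9} 14
  8 to go: {0,1,4,5,6,7,8,9} 3  {1,3,4,5,6,7,8,9} 24  {2,3,4,5,6,7,8,9} 14
  if 0:a drops first: 38 orders
  if 2:f drops first: 27 orders
heap linearizations: 65

65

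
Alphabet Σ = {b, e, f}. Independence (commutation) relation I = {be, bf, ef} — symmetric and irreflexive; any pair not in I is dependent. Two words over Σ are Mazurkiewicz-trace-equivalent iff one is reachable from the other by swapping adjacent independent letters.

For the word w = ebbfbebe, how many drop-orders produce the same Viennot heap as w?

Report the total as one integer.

0(e) covers ∅
1(b) covers ∅
2(b) covers 1:b
3(f) covers ∅
4(b) covers 2:b
5(e) covers 0:e
6(b) covers 4:b
7(e) covers 5:e
floor of heap: 0:e, 1:b, 3:f
completions by unplaced set U, small U first (add the entries for U minus each lowest piece of U):
  |U|=1: {3}:1  {6}:1  {7}:1
  |U|=2: {3,6}:2  {3,7}:2  {4,6}:1  {5,7}:1  {6,7}:2
  |U|=3: {0,5,7}:1  {2,4,6}:1  {3,4,6}:3  {3,5,7}:3  {3,6,7}:6  {4,6,7}:3  {5,6,7}:3
  |U|=4: {0,3,5,7}:4  {0,5,6,7}:4  {1,2,4,6}:1  {2,3,4,6}:4  {2,4,6,7}:4  {3,4,6,7}:12  {3,5,6,7}:12  {4,5,6,7}:6
  |U|=5: {0,3,5,6,7}:20  {0,4,5,6,7}:10  {1,2,3,4,6}:5  {1,2,4,6,7}:5  {2,3,4,6,7}:20  {2,4,5,6,7}:10  {3,4,5,6,7}:30
  |U|=6: {0,2,4,5,6,7}:20  {0,3,4,5,6,7}:60  {1,2,3,4,6,7}:30  {1,2,4,5,6,7}:15  {2,3,4,5,6,7}:60
  start at 0(e): 105
  start at 1(b): 140
  start at 3(f): 35
sum over floor = 280

280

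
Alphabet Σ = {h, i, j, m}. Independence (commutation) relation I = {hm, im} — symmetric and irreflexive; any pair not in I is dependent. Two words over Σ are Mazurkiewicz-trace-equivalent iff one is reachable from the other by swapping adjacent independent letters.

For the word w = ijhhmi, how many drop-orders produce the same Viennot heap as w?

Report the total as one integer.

0(i) covers ∅
1(j) covers 0:i
2(h) covers 1:j
3(h) covers 2:h
4(m) covers 1:j
5(i) covers 3:h
floor of heap: 0:i
completions by unplaced set U, small U first (add the entries for U minus each lowest piece of U):
  |U|=1: {4}:1  {5}:1
  |U|=2: {3,5}:1  {4,5}:2
  |U|=3: {2,3,5}:1  {3,4,5}:3
  |U|=4: {2,3,4,5}:4
  start at 0(i): 4

4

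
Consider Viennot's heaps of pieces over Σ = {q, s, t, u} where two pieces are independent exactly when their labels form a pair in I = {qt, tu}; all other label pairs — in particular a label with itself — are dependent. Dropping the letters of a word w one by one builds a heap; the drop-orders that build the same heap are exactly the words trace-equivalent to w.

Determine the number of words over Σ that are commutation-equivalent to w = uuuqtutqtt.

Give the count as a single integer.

drop 0:u onto floor
drop 1:u onto {0:u}
drop 2:u onto {1:u}
drop 3:q onto {2:u}
drop 4:t onto floor
drop 5:u onto {3:q}
drop 6:t onto {4:t}
drop 7:q onto {5:u}
drop 8:t onto {6:t}
drop 9:t onto {8:t}
ground layer = {0:u, 4:t}
drop-orders for the pieces not yet dropped (sum over which currently-grounded one goes next):
  1 to go: {7} 1  {9} 1
  2 to go: {5,7} 1  {7,9} 2  {8,9} 1
  3 to go: {3,5,7} 1  {5,7,9} 3  {6,8,9} 1  {7,8,9} 3
  4 to go: {2,3,5,7} 1  {3,5,7,9} 4  {4,6,8,9} 1  {5,7,8,9} 6  {6,7,8,9} 4
  5 to go: {1,2,3,5,7} 1  {2,3,5,7,9} 5  {3,5,7,8,9} 10  {4,6,7,8,9} 5  {5,6,7,8,9} 10
  6 to go: {0,1,2,3,5,7} 1  {1,2,3,5,7,9} 6  {2,3,5,7,8,9} 15  {3,5,6,7,8,9} 20  {4,5,6,7,8,9} 15
  7 to go: {0,1,2,3,5,7,9} 7  {1,2,3,5,7,8,9} 21  {2,3,5,6,7,8,9} 35  {3,4,5,6,7,8,9} 35
  8 to go: {0,1,2,3,5,7,8,9} 28  {1,2,3,5,6,7,8,9} 56  {2,3,4,5,6,7,8,9} 70
  if 0:u drops first: 126 orders
  if 4:t drops first: 84 orders
heap linearizations: 210

210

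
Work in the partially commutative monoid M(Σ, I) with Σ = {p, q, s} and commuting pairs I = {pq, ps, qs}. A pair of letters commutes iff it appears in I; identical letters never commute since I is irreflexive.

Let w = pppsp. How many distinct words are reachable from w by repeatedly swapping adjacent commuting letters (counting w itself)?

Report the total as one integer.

5

#0=p has no predecessor
#1=p depends on [0:p]
#2=p depends on [1:p]
#3=s has no predecessor
#4=p depends on [2:p]
sources: [0:p, 3:s]
N(rest) = Σ N(rest − s) over sources s of rest; N(one piece) = 1:
  size 1 → [3]=1  [4]=1
  size 2 → [2,4]=1  [3,4]=2
  size 3 → [1,2,4]=1  [2,3,4]=3
  first=0(p) contributes 4
  first=3(s) contributes 1
|[w]| = 5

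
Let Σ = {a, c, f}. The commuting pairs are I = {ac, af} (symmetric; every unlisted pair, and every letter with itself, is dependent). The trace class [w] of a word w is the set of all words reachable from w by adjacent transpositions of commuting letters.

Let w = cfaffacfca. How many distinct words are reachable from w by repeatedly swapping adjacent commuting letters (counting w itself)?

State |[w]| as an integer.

0(c) covers ∅
1(f) covers 0:c
2(a) covers ∅
3(f) covers 1:f
4(f) covers 3:f
5(a) covers 2:a
6(c) covers 4:f
7(f) covers 6:c
8(c) covers 7:f
9(a) covers 5:a
floor of heap: 0:c, 2:a
completions by unplaced set U, small U first (add the entries for U minus each lowest piece of U):
  |U|=1: {8}:1  {9}:1
  |U|=2: {5,9}:1  {7,8}:1  {8,9}:2
  |U|=3: {2,5,9}:1  {5,8,9}:3  {6,7,8}:1  {7,8,9}:3
  |U|=4: {2,5,8,9}:4  {4,6,7,8}:1  {5,7,8,9}:6  {6,7,8,9}:4
  |U|=5: {2,5,7,8,9}:10  {3,4,6,7,8}:1  {4,6,7,8,9}:5  {5,6,7,8,9}:10
  |U|=6: {1,3,4,6,7,8}:1  {2,5,6,7,8,9}:20  {3,4,6,7,8,9}:6  {4,5,6,7,8,9}:15
  |U|=7: {0,1,3,4,6,7,8}:1  {1,3,4,6,7,8,9}:7  {2,4,5,6,7,8,9}:35  {3,4,5,6,7,8,9}:21
  |U|=8: {0,1,3,4,6,7,8,9}:8  {1,3,4,5,6,7,8,9}:28  {2,3,4,5,6,7,8,9}:56
  start at 0(c): 84
  start at 2(a): 36
sum over floor = 120

120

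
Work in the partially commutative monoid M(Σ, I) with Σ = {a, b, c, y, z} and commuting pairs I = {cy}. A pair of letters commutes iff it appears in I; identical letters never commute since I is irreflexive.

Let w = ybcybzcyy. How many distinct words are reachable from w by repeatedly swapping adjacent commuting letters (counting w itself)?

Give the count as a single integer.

drop 0:y onto floor
drop 1:b onto {0:y}
drop 2:c onto {1:b}
drop 3:y onto {1:b}
drop 4:b onto {2:c, 3:y}
drop 5:z onto {4:b}
drop 6:c onto {5:z}
drop 7:y onto {5:z}
drop 8:y onto {7:y}
ground layer = {0:y}
drop-orders for the pieces not yet dropped (sum over which currently-grounded one goes next):
  1 to go: {6} 1  {8} 1
  2 to go: {6,8} 2  {7,8} 1
  3 to go: {6,7,8} 3
  4 to go: {5,6,7,8} 3
  5 to go: {4,5,6,7,8} 3
  6 to go: {2,4,5,6,7,8} 3  {3,4,5,6,7,8} 3
  7 to go: {2,3,4,5,6,7,8} 6
  if 0:y drops first: 6 orders

6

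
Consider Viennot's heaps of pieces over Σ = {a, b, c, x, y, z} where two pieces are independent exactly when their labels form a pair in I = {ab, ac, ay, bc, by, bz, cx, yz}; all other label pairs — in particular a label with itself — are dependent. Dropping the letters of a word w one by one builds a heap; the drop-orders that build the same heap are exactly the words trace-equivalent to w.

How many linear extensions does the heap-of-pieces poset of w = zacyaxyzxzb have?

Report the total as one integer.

#0=z has no predecessor
#1=a depends on [0:z]
#2=c depends on [0:z]
#3=y depends on [2:c]
#4=a depends on [1:a]
#5=x depends on [3:y, 4:a]
#6=y depends on [5:x]
#7=z depends on [5:x]
#8=x depends on [6:y, 7:z]
#9=z depends on [8:x]
#10=b depends on [8:x]
sources: [0:z]
N(rest) = Σ N(rest − s) over sources s of rest; N(one piece) = 1:
  size 1 → [9]=1  [10]=1
  size 2 → [9,10]=2
  size 3 → [8,9,10]=2
  size 4 → [6,8,9,10]=2  [7,8,9,10]=2
  size 5 → [6,7,8,9,10]=4
  size 6 → [5,6,7,8,9,10]=4
  size 7 → [3,5,6,7,8,9,10]=4  [4,5,6,7,8,9,10]=4
  size 8 → [1,4,5,6,7,8,9,10]=4  [2,3,5,6,7,8,9,10]=4  [3,4,5,6,7,8,9,10]=8
  size 9 → [1,3,4,5,6,7,8,9,10]=12  [2,3,4,5,6,7,8,9,10]=12
  first=0(z) contributes 24

24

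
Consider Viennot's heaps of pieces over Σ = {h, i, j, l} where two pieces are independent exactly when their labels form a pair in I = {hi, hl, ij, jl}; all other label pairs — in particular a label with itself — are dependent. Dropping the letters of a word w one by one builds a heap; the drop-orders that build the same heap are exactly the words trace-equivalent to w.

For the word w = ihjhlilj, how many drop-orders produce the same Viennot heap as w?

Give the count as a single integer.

70

piece 0:i — minimal
piece 1:h — minimal
piece 2:j rests on {1:h}
piece 3:h rests on {2:j}
piece 4:l rests on {0:i}
piece 5:i rests on {4:l}
piece 6:l rests on {5:i}
piece 7:j rests on {3:h}
minimal pieces: {0:i, 1:h}
ways to finish when only these pieces remain (= sum over removing one remaining piece with nothing left below it):
  1 left: {6}→1  {7}→1
  2 left: {3,7}→1  {5,6}→1  {6,7}→2
  3 left: {2,3,7}→1  {3,6,7}→3  {4,5,6}→1  {5,6,7}→3
  4 left: {0,4,5,6}→1  {1,2,3,7}→1  {2,3,6,7}→4  {3,5,6,7}→6  {4,5,6,7}→4
  5 left: {0,4,5,6,7}→5  {1,2,3,6,7}→5  {2,3,5,6,7}→10  {3,4,5,6,7}→10
  6 left: {0,3,4,5,6,7}→15  {1,2,3,5,6,7}→15  {2,3,4,5,6,7}→20
  placing 0:i first → 35 extensions
  placing 1:h first → 35 extensions
total linear extensions = 70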